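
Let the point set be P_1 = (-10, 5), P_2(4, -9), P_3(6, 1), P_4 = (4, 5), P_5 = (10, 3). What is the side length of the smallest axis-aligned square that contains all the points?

The bounding box has width 20 and height 14.
An axis-aligned square enclosing the set must have side ≥ max(width, height).
So the minimum side is max(20, 14) = 20.

20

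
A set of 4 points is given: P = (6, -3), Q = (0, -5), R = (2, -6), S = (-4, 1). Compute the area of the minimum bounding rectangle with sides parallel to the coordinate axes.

x ranges over [-4, 6], width 10.
y ranges over [-6, 1], height 7.
Area = 10 × 7 = 70.

70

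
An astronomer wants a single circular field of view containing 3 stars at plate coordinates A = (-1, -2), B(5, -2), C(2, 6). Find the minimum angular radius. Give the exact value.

4.5625

Side lengths²: AB² = 36, AC² = 73, BC² = 73.
Since BC² = 73 < 73 + 36 = 109, the triangle is acute, so the smallest enclosing circle is the circumcircle.
Circumcentre = (2, 1.4375), r² = 20.81640625.
r = √(20.81640625) = 4.5625.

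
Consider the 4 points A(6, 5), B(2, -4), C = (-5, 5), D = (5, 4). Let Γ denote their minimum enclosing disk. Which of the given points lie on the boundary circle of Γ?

The minimum enclosing circle of a finite set is fixed by two of the points (as a diameter) or three (as a circumcircle).
The minimum enclosing circle is determined by three boundary points: A, B, C.
Their circumcentre is (0.5, 37/18) with r² = 6305/162.
The farthest remaining point D is at distance² 3893/162 ≤ 6305/162.
The points at distance exactly r from the centre are A, B, C — 3 points.

A, B, C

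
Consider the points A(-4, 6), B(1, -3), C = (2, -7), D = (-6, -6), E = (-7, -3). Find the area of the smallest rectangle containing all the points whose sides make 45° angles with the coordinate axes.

In coordinates u = x + y, v = x − y the rectangle is axis-aligned; the map (x,y)→(u,v) scales areas by 2.
u-values: 2, -2, -5, -12, -10; range = 2 − (-12) = 14.
v-values: -10, 4, 9, 0, -4; range = 9 − (-10) = 19.
Area = (14 × 19) / 2 = 133.

133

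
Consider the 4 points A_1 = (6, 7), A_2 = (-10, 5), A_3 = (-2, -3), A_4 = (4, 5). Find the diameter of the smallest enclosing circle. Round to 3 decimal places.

16.224

A smallest enclosing disk is always determined by at most three of the input points on its boundary.
The minimum enclosing circle is determined by three boundary points: A_1, A_2, A_3.
Their circumcentre is (-17/9, 46/9) with r² = 5330/81.
The farthest remaining point A_4 is at distance² 2810/81 ≤ 5330/81.
Diameter = 2r = 2√(5330/81) ≈ 16.224.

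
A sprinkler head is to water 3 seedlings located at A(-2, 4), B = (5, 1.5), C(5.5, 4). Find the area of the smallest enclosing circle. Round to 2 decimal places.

45.13

Side lengths²: AB² = 55.25, AC² = 56.25, BC² = 6.5.
Since AC² = 56.25 < 55.25 + 6.5 = 61.75, the triangle is acute, so the smallest enclosing circle is the circumcircle.
Circumcentre = (1.75, 3.45), r² = 14.365.
Area = π·r² = π·14.365 ≈ 45.13.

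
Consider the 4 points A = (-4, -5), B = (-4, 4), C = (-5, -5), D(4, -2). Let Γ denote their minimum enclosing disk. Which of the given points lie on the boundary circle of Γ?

B, C, D

By Welzl's lemma the MEC is supported by two points (diametrically opposite) or three points (on a circumcircle).
The minimum enclosing circle is determined by three boundary points: B, C, D.
Their circumcentre is (-18/13, -11/13) with r² = 5125/169.
The farthest remaining point A is at distance² 4072/169 ≤ 5125/169.
The points at distance exactly r from the centre are B, C, D — 3 points.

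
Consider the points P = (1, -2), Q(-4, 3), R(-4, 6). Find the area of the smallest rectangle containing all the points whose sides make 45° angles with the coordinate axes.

In coordinates u = x + y, v = x − y the rectangle is axis-aligned; the map (x,y)→(u,v) scales areas by 2.
u-values: -1, -1, 2; range = 2 − (-1) = 3.
v-values: 3, -7, -10; range = 3 − (-10) = 13.
Area = (3 × 13) / 2 = 19.5.

19.5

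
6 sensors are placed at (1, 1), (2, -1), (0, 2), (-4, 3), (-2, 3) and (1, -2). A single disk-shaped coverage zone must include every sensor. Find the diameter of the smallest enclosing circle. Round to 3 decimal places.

By Welzl's lemma the MEC is supported by two points (diametrically opposite) or three points (on a circumcircle).
The farthest pair is (2, -1)–(-4, 3) with squared distance 52. The circle on this segment as diameter has centre (-1, 1) and r² = 52/4 = 13.
Check (1, 1): distance² to centre = 4 ≤ 13, so it lies inside.
All remaining points lie in this disk, and no smaller disk contains both endpoints, so this is the minimum enclosing circle.
Diameter = 2r = 2√13 ≈ 7.211.

7.211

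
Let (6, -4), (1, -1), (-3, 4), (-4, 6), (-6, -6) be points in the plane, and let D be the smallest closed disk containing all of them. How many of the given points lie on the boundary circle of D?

3

The minimum enclosing circle of a finite set is fixed by two of the points (as a diameter) or three (as a circumcircle).
The minimum enclosing circle is determined by three boundary points: (6, -4), (-4, 6), (-6, -6).
Their circumcentre is (-5/7, -5/7) with r² = 2738/49.
The farthest remaining point (-3, 4) is at distance² 1345/49 ≤ 2738/49.
The points at distance exactly r from the centre are (6, -4), (-4, 6), (-6, -6) — 3 points.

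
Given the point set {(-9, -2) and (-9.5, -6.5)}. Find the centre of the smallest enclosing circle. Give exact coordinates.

The smallest circle enclosing two points has them as diameter endpoints.
Centre = midpoint = (-9.25, -4.25); r² = |(-9, -2)−(-9.5, -6.5)|²/4 = 20.5/4 = 5.125.
Centre = (-9.25, -4.25).

(-9.25, -4.25)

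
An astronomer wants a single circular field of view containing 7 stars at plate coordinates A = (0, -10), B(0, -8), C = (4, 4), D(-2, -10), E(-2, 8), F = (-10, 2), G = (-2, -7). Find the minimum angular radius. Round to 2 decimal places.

9.07

A smallest enclosing disk is always determined by at most three of the input points on its boundary.
The minimum enclosing circle is determined by three boundary points: A, E, F.
Their circumcentre is (-19/13, -41/39) with r² = 125050/1521.
The farthest remaining point D is at distance² 122242/1521 ≤ 125050/1521.
r = √(125050/1521) ≈ 9.07.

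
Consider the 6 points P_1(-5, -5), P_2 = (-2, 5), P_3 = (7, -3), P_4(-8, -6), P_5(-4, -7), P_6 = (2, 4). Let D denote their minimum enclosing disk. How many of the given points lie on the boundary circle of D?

The minimum enclosing circle of a finite set is fixed by two of the points (as a diameter) or three (as a circumcircle).
The minimum enclosing circle is determined by three boundary points: P_2, P_3, P_4.
Their circumcentre is (-83/98, -271/98) with r² = 295945/4802.
The farthest remaining point P_6 is at distance² 258705/4802 ≤ 295945/4802.
The points at distance exactly r from the centre are P_2, P_3, P_4 — 3 points.

3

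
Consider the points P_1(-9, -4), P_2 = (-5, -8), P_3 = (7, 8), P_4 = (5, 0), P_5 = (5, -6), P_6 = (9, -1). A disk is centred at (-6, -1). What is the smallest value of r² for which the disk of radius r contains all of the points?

The required radius is the distance from (-6, -1) to the farthest point.
Squared distances: 18, 50, 250, 122, 146, 225.
Maximum is 250, attained at P_3.

250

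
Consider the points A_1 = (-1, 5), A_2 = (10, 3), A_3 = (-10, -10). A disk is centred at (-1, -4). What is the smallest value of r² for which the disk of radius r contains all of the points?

The required radius is the distance from (-1, -4) to the farthest point.
Squared distances: 81, 170, 117.
Maximum is 170, attained at A_2.

170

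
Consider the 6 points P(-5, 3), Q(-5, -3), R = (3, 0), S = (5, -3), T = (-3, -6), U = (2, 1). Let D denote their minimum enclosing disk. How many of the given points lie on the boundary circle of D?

3

By Welzl's lemma the MEC is supported by two points (diametrically opposite) or three points (on a circumcircle).
The minimum enclosing circle is determined by three boundary points: P, S, T.
Their circumcentre is (-11/26, -55/78) with r² = 105485/3042.
The farthest remaining point Q is at distance² 79745/3042 ≤ 105485/3042.
The points at distance exactly r from the centre are P, S, T — 3 points.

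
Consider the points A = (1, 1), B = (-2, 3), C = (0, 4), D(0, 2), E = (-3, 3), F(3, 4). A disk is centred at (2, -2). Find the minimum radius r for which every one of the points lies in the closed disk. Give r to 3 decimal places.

The required radius is the distance from (2, -2) to the farthest point.
Squared distances: 10, 41, 40, 20, 50, 37.
Maximum is 50, attained at E.
r = √50 ≈ 7.071.

7.071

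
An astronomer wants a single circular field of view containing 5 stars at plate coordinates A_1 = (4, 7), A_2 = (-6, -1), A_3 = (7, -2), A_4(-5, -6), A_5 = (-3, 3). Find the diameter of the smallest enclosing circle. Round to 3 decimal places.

15.811

The farthest pair is A_1–A_4 with squared distance 250. The circle on this segment as diameter has centre (-0.5, 0.5) and r² = 250/4 = 62.5.
Check A_2: distance² to centre = 32.5 ≤ 62.5, so it lies inside.
All remaining points lie in this disk, and no smaller disk contains both endpoints, so this is the minimum enclosing circle.
Diameter = 2r = 2√(62.5) ≈ 15.811.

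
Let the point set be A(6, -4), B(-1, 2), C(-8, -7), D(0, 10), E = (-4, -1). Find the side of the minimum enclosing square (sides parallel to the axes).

17

The bounding box has width 14 and height 17.
An axis-aligned square enclosing the set must have side ≥ max(width, height).
So the minimum side is max(14, 17) = 17.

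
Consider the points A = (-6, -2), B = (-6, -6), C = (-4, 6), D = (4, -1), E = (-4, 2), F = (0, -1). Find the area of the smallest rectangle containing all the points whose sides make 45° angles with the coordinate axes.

112.5

In coordinates u = x + y, v = x − y the rectangle is axis-aligned; the map (x,y)→(u,v) scales areas by 2.
u-values: -8, -12, 2, 3, -2, -1; range = 3 − (-12) = 15.
v-values: -4, 0, -10, 5, -6, 1; range = 5 − (-10) = 15.
Area = (15 × 15) / 2 = 112.5.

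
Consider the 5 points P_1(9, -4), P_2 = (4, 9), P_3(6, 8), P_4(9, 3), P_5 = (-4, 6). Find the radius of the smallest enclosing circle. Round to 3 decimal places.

A smallest enclosing disk is always determined by at most three of the input points on its boundary.
The farthest pair is P_1–P_5 with squared distance 269. The circle on this segment as diameter has centre (2.5, 1) and r² = 269/4 = 67.25.
Check P_2: distance² to centre = 66.25 ≤ 67.25, so it lies inside.
All remaining points lie in this disk, and no smaller disk contains both endpoints, so this is the minimum enclosing circle.
r = √(67.25) ≈ 8.201.

8.201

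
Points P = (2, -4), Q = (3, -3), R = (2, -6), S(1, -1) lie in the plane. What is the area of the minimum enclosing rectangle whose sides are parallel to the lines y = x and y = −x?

12

In coordinates u = x + y, v = x − y the rectangle is axis-aligned; the map (x,y)→(u,v) scales areas by 2.
u-values: -2, 0, -4, 0; range = 0 − (-4) = 4.
v-values: 6, 6, 8, 2; range = 8 − 2 = 6.
Area = (4 × 6) / 2 = 12.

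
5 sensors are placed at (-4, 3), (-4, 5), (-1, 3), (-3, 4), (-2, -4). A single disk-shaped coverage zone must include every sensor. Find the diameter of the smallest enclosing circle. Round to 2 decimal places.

9.22

By Welzl's lemma the MEC is supported by two points (diametrically opposite) or three points (on a circumcircle).
The farthest pair is (-4, 5)–(-2, -4) with squared distance 85. The circle on this segment as diameter has centre (-3, 0.5) and r² = 85/4 = 21.25.
Check (-4, 3): distance² to centre = 7.25 ≤ 21.25, so it lies inside.
All remaining points lie in this disk, and no smaller disk contains both endpoints, so this is the minimum enclosing circle.
Diameter = 2r = 2√(21.25) ≈ 9.22.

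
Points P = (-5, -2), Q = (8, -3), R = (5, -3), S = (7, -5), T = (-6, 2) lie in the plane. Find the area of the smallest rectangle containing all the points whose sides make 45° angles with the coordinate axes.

In coordinates u = x + y, v = x − y the rectangle is axis-aligned; the map (x,y)→(u,v) scales areas by 2.
u-values: -7, 5, 2, 2, -4; range = 5 − (-7) = 12.
v-values: -3, 11, 8, 12, -8; range = 12 − (-8) = 20.
Area = (12 × 20) / 2 = 120.

120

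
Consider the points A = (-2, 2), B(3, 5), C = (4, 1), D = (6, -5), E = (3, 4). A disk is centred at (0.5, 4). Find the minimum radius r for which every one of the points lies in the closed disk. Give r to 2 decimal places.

The required radius is the distance from (0.5, 4) to the farthest point.
Squared distances: 10.25, 7.25, 21.25, 111.25, 6.25.
Maximum is 111.25, attained at D.
r = √(111.25) ≈ 10.55.

10.55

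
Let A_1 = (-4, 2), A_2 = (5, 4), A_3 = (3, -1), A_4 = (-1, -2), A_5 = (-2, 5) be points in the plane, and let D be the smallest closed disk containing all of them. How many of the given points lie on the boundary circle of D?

A smallest enclosing disk is always determined by at most three of the input points on its boundary.
The minimum enclosing circle is determined by three boundary points: A_1, A_2, A_4.
Their circumcentre is (9/14, 33/14) with r² = 2125/98.
The farthest remaining point A_3 is at distance² 1649/98 ≤ 2125/98.
The points at distance exactly r from the centre are A_1, A_2, A_4 — 3 points.

3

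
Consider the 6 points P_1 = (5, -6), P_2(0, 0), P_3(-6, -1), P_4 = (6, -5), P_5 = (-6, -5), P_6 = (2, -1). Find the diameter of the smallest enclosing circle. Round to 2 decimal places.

A smallest enclosing disk is always determined by at most three of the input points on its boundary.
The farthest pair is P_3–P_4 with squared distance 160. The circle on this segment as diameter has centre (0, -3) and r² = 160/4 = 40.
Check P_1: distance² to centre = 34 ≤ 40, so it lies inside.
All remaining points lie in this disk, and no smaller disk contains both endpoints, so this is the minimum enclosing circle.
Diameter = 2r = 2√40 ≈ 12.65.

12.65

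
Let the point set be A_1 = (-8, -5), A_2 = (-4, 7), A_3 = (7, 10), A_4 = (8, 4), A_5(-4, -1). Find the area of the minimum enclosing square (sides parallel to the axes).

256

The bounding box has width 16 and height 15.
An axis-aligned square enclosing the set must have side ≥ max(width, height).
So the minimum side is max(16, 15) = 16.
Area = 16² = 256.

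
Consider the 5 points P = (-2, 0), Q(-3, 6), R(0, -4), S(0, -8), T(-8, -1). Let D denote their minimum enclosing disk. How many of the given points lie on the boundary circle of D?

2

The farthest pair is Q–S with squared distance 205. The circle on this segment as diameter has centre (-1.5, -1) and r² = 205/4 = 51.25.
Check P: distance² to centre = 1.25 ≤ 51.25, so it lies inside.
All remaining points lie in this disk, and no smaller disk contains both endpoints, so this is the minimum enclosing circle.
The points at distance exactly r from the centre are Q, S — 2 points.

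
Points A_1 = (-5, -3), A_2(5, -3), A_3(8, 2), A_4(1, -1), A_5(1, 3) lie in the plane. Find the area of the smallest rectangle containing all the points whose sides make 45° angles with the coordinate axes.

In coordinates u = x + y, v = x − y the rectangle is axis-aligned; the map (x,y)→(u,v) scales areas by 2.
u-values: -8, 2, 10, 0, 4; range = 10 − (-8) = 18.
v-values: -2, 8, 6, 2, -2; range = 8 − (-2) = 10.
Area = (18 × 10) / 2 = 90.

90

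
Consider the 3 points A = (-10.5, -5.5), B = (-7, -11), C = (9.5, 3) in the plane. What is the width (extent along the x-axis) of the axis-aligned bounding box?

max x = 9.5, min x = -10.5, so width = 20.

20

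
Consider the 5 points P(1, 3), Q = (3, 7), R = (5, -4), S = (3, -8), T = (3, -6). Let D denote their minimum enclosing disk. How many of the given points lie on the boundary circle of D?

2

The minimum enclosing circle of a finite set is fixed by two of the points (as a diameter) or three (as a circumcircle).
The farthest pair is Q–S with squared distance 225. The circle on this segment as diameter has centre (3, -0.5) and r² = 225/4 = 56.25.
Check P: distance² to centre = 16.25 ≤ 56.25, so it lies inside.
All remaining points lie in this disk, and no smaller disk contains both endpoints, so this is the minimum enclosing circle.
The points at distance exactly r from the centre are Q, S — 2 points.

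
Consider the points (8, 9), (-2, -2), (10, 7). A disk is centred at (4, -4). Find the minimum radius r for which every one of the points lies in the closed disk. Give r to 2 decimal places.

The required radius is the distance from (4, -4) to the farthest point.
Squared distances: 185, 40, 157.
Maximum is 185, attained at (8, 9).
r = √185 ≈ 13.60.

13.60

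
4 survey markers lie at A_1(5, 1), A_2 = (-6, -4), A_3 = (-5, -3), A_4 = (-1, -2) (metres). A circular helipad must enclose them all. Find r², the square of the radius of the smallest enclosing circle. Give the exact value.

36.5

The farthest pair is A_1–A_2 with squared distance 146. The circle on this segment as diameter has centre (-0.5, -1.5) and r² = 146/4 = 36.5.
Check A_3: distance² to centre = 22.5 ≤ 36.5, so it lies inside.
All remaining points lie in this disk, and no smaller disk contains both endpoints, so this is the minimum enclosing circle.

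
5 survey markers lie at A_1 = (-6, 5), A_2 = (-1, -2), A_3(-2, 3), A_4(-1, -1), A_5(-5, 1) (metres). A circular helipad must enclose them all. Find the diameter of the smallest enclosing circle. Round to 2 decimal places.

8.60

The farthest pair is A_1–A_2 with squared distance 74. The circle on this segment as diameter has centre (-3.5, 1.5) and r² = 74/4 = 18.5.
Check A_3: distance² to centre = 4.5 ≤ 18.5, so it lies inside.
All remaining points lie in this disk, and no smaller disk contains both endpoints, so this is the minimum enclosing circle.
Diameter = 2r = 2√(18.5) ≈ 8.60.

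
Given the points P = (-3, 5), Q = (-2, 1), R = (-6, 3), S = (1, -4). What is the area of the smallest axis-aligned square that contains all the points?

The bounding box has width 7 and height 9.
An axis-aligned square enclosing the set must have side ≥ max(width, height).
So the minimum side is max(7, 9) = 9.
Area = 9² = 81.

81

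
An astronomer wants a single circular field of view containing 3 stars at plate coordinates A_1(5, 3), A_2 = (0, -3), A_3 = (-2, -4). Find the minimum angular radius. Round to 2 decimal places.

Side lengths²: A_1A_2² = 61, A_1A_3² = 98, A_2A_3² = 5.
Since A_1A_3² = 98 ≥ 61 + 5 = 66, the angle opposite A_1A_3 is not acute, so the smallest enclosing circle has A_1A_3 as diameter.
Centre = midpoint of A_1A_3 = (1.5, -0.5), r² = 98/4 = 24.5.
r = √(24.5) ≈ 4.95.

4.95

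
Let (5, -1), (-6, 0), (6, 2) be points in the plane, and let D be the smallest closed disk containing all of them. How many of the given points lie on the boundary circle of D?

Call the three points A, B, C in the order given.
Side lengths²: AB² = 122, AC² = 10, BC² = 148.
Since BC² = 148 ≥ 122 + 10 = 132, the angle opposite BC is not acute, so the smallest enclosing circle has BC as diameter.
Centre = midpoint of BC = (0, 1), r² = 148/4 = 37.
The points at distance exactly r from the centre are (-6, 0), (6, 2) — 2 points.

2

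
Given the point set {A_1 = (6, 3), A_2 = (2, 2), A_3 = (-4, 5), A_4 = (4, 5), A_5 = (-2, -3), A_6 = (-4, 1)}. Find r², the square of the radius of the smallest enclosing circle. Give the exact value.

11050/361

By Welzl's lemma the MEC is supported by two points (diametrically opposite) or three points (on a circumcircle).
The minimum enclosing circle is determined by three boundary points: A_1, A_3, A_5.
Their circumcentre is (11/19, 36/19) with r² = 11050/361.
The farthest remaining point A_6 is at distance² 7858/361 ≤ 11050/361.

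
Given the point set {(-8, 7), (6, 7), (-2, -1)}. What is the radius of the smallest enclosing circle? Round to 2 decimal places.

Call the three points A, B, C in the order given.
Side lengths²: AB² = 196, AC² = 100, BC² = 128.
Since AB² = 196 < 128 + 100 = 228, the triangle is acute, so the smallest enclosing circle is the circumcircle.
Circumcentre = (-1, 6), r² = 50.
r = √50 ≈ 7.07.

7.07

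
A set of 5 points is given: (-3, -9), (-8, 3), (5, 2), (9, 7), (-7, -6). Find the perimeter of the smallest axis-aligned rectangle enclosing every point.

Width = max x − min x = 9 − (-8) = 17.
Height = max y − min y = 7 − (-9) = 16.
Perimeter = 2(17 + 16) = 66.

66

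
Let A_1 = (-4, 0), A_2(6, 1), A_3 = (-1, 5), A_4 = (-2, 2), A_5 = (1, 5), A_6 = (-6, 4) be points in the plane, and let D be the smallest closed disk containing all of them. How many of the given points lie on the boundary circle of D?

2

The farthest pair is A_2–A_6 with squared distance 153. The circle on this segment as diameter has centre (0, 2.5) and r² = 153/4 = 38.25.
Check A_1: distance² to centre = 22.25 ≤ 38.25, so it lies inside.
All remaining points lie in this disk, and no smaller disk contains both endpoints, so this is the minimum enclosing circle.
The points at distance exactly r from the centre are A_2, A_6 — 2 points.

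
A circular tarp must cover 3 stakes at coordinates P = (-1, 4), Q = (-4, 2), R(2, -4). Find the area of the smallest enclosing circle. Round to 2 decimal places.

59.63

Side lengths²: PQ² = 13, PR² = 73, QR² = 72.
Since PR² = 73 < 72 + 13 = 85, the triangle is acute, so the smallest enclosing circle is the circumcircle.
Circumcentre = (-0.3, -0.3), r² = 18.98.
Area = π·r² = π·18.98 ≈ 59.63.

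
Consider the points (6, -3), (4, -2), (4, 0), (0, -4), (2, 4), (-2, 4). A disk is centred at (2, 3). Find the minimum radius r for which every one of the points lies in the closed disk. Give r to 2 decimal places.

The required radius is the distance from (2, 3) to the farthest point.
Squared distances: 52, 29, 13, 53, 1, 17.
Maximum is 53, attained at (0, -4).
r = √53 ≈ 7.28.

7.28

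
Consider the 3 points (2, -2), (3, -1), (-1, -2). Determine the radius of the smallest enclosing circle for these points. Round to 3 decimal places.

Call the three points A, B, C in the order given.
Side lengths²: AB² = 2, AC² = 9, BC² = 17.
Since BC² = 17 ≥ 9 + 2 = 11, the angle opposite BC is not acute, so the smallest enclosing circle has BC as diameter.
Centre = midpoint of BC = (1, -1.5), r² = 17/4 = 4.25.
r = √(4.25) ≈ 2.062.

2.062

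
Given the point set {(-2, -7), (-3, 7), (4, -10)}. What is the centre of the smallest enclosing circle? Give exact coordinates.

(0.5, -1.5)

Call the three points A, B, C in the order given.
Side lengths²: AB² = 197, AC² = 45, BC² = 338.
Since BC² = 338 ≥ 197 + 45 = 242, the angle opposite BC is not acute, so the smallest enclosing circle has BC as diameter.
Centre = midpoint of BC = (0.5, -1.5), r² = 338/4 = 84.5.
Centre = (0.5, -1.5).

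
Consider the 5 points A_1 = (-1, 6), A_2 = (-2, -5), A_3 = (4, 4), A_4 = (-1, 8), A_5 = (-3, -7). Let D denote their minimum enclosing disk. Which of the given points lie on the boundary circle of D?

A_4, A_5

A smallest enclosing disk is always determined by at most three of the input points on its boundary.
The farthest pair is A_4–A_5 with squared distance 229. The circle on this segment as diameter has centre (-2, 0.5) and r² = 229/4 = 57.25.
Check A_1: distance² to centre = 31.25 ≤ 57.25, so it lies inside.
All remaining points lie in this disk, and no smaller disk contains both endpoints, so this is the minimum enclosing circle.
The points at distance exactly r from the centre are A_4, A_5 — 2 points.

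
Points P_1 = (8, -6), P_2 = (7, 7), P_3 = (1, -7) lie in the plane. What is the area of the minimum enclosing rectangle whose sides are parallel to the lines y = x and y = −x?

In coordinates u = x + y, v = x − y the rectangle is axis-aligned; the map (x,y)→(u,v) scales areas by 2.
u-values: 2, 14, -6; range = 14 − (-6) = 20.
v-values: 14, 0, 8; range = 14 − 0 = 14.
Area = (20 × 14) / 2 = 140.

140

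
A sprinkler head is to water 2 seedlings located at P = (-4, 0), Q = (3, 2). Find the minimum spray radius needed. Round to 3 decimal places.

The smallest circle enclosing two points has them as diameter endpoints.
Centre = midpoint = (-0.5, 1); r² = |PQ|²/4 = 53/4 = 13.25.
r = √(13.25) ≈ 3.640.

3.640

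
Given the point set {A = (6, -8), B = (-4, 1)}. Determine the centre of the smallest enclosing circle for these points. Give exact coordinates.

(1, -3.5)

The smallest circle enclosing two points has them as diameter endpoints.
Centre = midpoint = (1, -3.5); r² = |AB|²/4 = 181/4 = 45.25.
Centre = (1, -3.5).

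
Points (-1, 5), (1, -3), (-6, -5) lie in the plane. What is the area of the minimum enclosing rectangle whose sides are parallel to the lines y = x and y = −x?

In coordinates u = x + y, v = x − y the rectangle is axis-aligned; the map (x,y)→(u,v) scales areas by 2.
u-values: 4, -2, -11; range = 4 − (-11) = 15.
v-values: -6, 4, -1; range = 4 − (-6) = 10.
Area = (15 × 10) / 2 = 75.

75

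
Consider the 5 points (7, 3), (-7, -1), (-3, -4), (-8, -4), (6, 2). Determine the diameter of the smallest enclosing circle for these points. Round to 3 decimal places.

16.553

A smallest enclosing disk is always determined by at most three of the input points on its boundary.
The farthest pair is (7, 3)–(-8, -4) with squared distance 274. The circle on this segment as diameter has centre (-0.5, -0.5) and r² = 274/4 = 68.5.
Check (-7, -1): distance² to centre = 42.5 ≤ 68.5, so it lies inside.
All remaining points lie in this disk, and no smaller disk contains both endpoints, so this is the minimum enclosing circle.
Diameter = 2r = 2√(68.5) ≈ 16.553.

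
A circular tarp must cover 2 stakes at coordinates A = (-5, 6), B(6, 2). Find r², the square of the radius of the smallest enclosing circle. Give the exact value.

34.25

The smallest circle enclosing two points has them as diameter endpoints.
Centre = midpoint = (0.5, 4); r² = |AB|²/4 = 137/4 = 34.25.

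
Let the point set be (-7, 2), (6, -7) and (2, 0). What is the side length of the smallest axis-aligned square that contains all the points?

The bounding box has width 13 and height 9.
An axis-aligned square enclosing the set must have side ≥ max(width, height).
So the minimum side is max(13, 9) = 13.

13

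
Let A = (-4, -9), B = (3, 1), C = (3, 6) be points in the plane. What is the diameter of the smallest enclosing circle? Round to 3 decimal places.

Side lengths²: AB² = 149, AC² = 274, BC² = 25.
Since AC² = 274 ≥ 149 + 25 = 174, the angle opposite AC is not acute, so the smallest enclosing circle has AC as diameter.
Centre = midpoint of AC = (-0.5, -1.5), r² = 274/4 = 68.5.
Diameter = 2r = 2√(68.5) ≈ 16.553.

16.553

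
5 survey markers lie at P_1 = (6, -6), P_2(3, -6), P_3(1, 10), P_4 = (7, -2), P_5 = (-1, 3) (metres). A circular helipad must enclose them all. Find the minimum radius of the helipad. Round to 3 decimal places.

8.382

By Welzl's lemma the MEC is supported by two points (diametrically opposite) or three points (on a circumcircle).
The farthest pair is P_1–P_3 with squared distance 281. The circle on this segment as diameter has centre (3.5, 2) and r² = 281/4 = 70.25.
Check P_2: distance² to centre = 64.25 ≤ 70.25, so it lies inside.
All remaining points lie in this disk, and no smaller disk contains both endpoints, so this is the minimum enclosing circle.
r = √(70.25) ≈ 8.382.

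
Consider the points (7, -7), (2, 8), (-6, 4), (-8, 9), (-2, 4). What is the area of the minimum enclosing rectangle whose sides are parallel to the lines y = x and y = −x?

In coordinates u = x + y, v = x − y the rectangle is axis-aligned; the map (x,y)→(u,v) scales areas by 2.
u-values: 0, 10, -2, 1, 2; range = 10 − (-2) = 12.
v-values: 14, -6, -10, -17, -6; range = 14 − (-17) = 31.
Area = (12 × 31) / 2 = 186.

186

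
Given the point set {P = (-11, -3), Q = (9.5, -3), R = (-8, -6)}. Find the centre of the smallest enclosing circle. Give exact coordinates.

Side lengths²: PQ² = 420.25, PR² = 18, QR² = 315.25.
Since PQ² = 420.25 ≥ 315.25 + 18 = 333.25, the angle opposite PQ is not acute, so the smallest enclosing circle has PQ as diameter.
Centre = midpoint of PQ = (-0.75, -3), r² = 420.25/4 = 105.0625.
Centre = (-0.75, -3).

(-0.75, -3)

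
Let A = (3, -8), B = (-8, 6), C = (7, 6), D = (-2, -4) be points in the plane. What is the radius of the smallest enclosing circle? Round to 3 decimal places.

9.258

The minimum enclosing circle of a finite set is fixed by two of the points (as a diameter) or three (as a circumcircle).
The minimum enclosing circle is determined by three boundary points: A, B, C.
Their circumcentre is (-0.5, 4/7) with r² = 16801/196.
The farthest remaining point D is at distance² 4537/196 ≤ 16801/196.
r = √(16801/196) ≈ 9.258.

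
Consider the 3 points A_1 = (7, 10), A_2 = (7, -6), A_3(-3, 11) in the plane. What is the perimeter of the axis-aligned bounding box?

54

Width = max x − min x = 7 − (-3) = 10.
Height = max y − min y = 11 − (-6) = 17.
Perimeter = 2(10 + 17) = 54.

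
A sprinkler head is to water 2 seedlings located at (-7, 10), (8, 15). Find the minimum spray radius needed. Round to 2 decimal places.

7.91

The smallest circle enclosing two points has them as diameter endpoints.
Centre = midpoint = (0.5, 12.5); r² = |(-7, 10)−(8, 15)|²/4 = 250/4 = 62.5.
r = √(62.5) ≈ 7.91.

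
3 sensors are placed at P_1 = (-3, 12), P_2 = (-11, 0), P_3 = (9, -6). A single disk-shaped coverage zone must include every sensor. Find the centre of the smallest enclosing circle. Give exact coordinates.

Side lengths²: P_1P_2² = 208, P_1P_3² = 468, P_2P_3² = 436.
Since P_1P_3² = 468 < 436 + 208 = 644, the triangle is acute, so the smallest enclosing circle is the circumcircle.
Circumcentre = (0.25, 7/6), r² = 18421/144.
Centre = (0.25, 7/6).

(0.25, 7/6)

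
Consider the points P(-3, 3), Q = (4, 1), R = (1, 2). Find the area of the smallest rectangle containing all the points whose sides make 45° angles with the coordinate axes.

In coordinates u = x + y, v = x − y the rectangle is axis-aligned; the map (x,y)→(u,v) scales areas by 2.
u-values: 0, 5, 3; range = 5 − 0 = 5.
v-values: -6, 3, -1; range = 3 − (-6) = 9.
Area = (5 × 9) / 2 = 22.5.

22.5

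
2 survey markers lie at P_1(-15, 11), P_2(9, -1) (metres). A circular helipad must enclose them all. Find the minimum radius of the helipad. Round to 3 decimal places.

13.416

The smallest circle enclosing two points has them as diameter endpoints.
Centre = midpoint = (-3, 5); r² = |P_1P_2|²/4 = 720/4 = 180.
r = √180 ≈ 13.416.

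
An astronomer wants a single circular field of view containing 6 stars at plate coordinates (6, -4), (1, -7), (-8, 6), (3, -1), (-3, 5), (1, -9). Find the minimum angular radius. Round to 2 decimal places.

8.87

The minimum enclosing circle of a finite set is fixed by two of the points (as a diameter) or three (as a circumcircle).
The minimum enclosing circle is determined by three boundary points: (6, -4), (-8, 6), (1, -9).
Their circumcentre is (-2.25, -0.75) with r² = 78.625.
The farthest remaining point (1, -7) is at distance² 49.625 ≤ 78.625.
r = √(78.625) ≈ 8.87.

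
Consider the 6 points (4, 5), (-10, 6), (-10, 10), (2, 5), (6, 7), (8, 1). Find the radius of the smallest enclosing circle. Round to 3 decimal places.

10.062

A smallest enclosing disk is always determined by at most three of the input points on its boundary.
The farthest pair is (-10, 10)–(8, 1) with squared distance 405. The circle on this segment as diameter has centre (-1, 5.5) and r² = 405/4 = 101.25.
Check (4, 5): distance² to centre = 25.25 ≤ 101.25, so it lies inside.
All remaining points lie in this disk, and no smaller disk contains both endpoints, so this is the minimum enclosing circle.
r = √(101.25) ≈ 10.062.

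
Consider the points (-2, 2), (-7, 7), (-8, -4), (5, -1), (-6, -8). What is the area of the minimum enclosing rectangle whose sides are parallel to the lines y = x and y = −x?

In coordinates u = x + y, v = x − y the rectangle is axis-aligned; the map (x,y)→(u,v) scales areas by 2.
u-values: 0, 0, -12, 4, -14; range = 4 − (-14) = 18.
v-values: -4, -14, -4, 6, 2; range = 6 − (-14) = 20.
Area = (18 × 20) / 2 = 180.

180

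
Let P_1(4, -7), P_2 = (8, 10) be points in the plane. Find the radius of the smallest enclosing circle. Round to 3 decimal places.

8.732

The smallest circle enclosing two points has them as diameter endpoints.
Centre = midpoint = (6, 1.5); r² = |P_1P_2|²/4 = 305/4 = 76.25.
r = √(76.25) ≈ 8.732.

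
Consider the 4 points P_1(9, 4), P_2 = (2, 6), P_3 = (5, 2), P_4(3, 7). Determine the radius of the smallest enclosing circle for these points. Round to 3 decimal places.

3.640

The farthest pair is P_1–P_2 with squared distance 53. The circle on this segment as diameter has centre (5.5, 5) and r² = 53/4 = 13.25.
Check P_3: distance² to centre = 9.25 ≤ 13.25, so it lies inside.
All remaining points lie in this disk, and no smaller disk contains both endpoints, so this is the minimum enclosing circle.
r = √(13.25) ≈ 3.640.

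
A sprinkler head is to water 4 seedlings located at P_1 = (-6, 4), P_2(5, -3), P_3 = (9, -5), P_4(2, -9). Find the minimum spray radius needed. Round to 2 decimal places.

8.75

A smallest enclosing disk is always determined by at most three of the input points on its boundary.
The farthest pair is P_1–P_3 with squared distance 306. The circle on this segment as diameter has centre (1.5, -0.5) and r² = 306/4 = 76.5.
Check P_2: distance² to centre = 18.5 ≤ 76.5, so it lies inside.
All remaining points lie in this disk, and no smaller disk contains both endpoints, so this is the minimum enclosing circle.
r = √(76.5) ≈ 8.75.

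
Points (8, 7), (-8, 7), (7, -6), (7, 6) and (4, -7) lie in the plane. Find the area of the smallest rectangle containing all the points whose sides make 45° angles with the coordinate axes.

In coordinates u = x + y, v = x − y the rectangle is axis-aligned; the map (x,y)→(u,v) scales areas by 2.
u-values: 15, -1, 1, 13, -3; range = 15 − (-3) = 18.
v-values: 1, -15, 13, 1, 11; range = 13 − (-15) = 28.
Area = (18 × 28) / 2 = 252.

252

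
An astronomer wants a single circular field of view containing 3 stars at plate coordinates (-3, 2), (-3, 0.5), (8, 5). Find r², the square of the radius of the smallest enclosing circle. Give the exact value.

35.3125

Call the three points A, B, C in the order given.
Side lengths²: AB² = 2.25, AC² = 130, BC² = 141.25.
Since BC² = 141.25 ≥ 130 + 2.25 = 132.25, the angle opposite BC is not acute, so the smallest enclosing circle has BC as diameter.
Centre = midpoint of BC = (2.5, 2.75), r² = 141.25/4 = 35.3125.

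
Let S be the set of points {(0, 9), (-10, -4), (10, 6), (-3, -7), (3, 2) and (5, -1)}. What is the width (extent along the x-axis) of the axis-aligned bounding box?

max x = 10, min x = -10, so width = 20.

20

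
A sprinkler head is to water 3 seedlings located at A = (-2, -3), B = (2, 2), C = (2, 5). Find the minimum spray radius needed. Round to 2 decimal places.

4.47

Side lengths²: AB² = 41, AC² = 80, BC² = 9.
Since AC² = 80 ≥ 41 + 9 = 50, the angle opposite AC is not acute, so the smallest enclosing circle has AC as diameter.
Centre = midpoint of AC = (0, 1), r² = 80/4 = 20.
r = √20 ≈ 4.47.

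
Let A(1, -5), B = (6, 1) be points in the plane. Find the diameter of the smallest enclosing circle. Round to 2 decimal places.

The smallest circle enclosing two points has them as diameter endpoints.
Centre = midpoint = (3.5, -2); r² = |AB|²/4 = 61/4 = 15.25.
Diameter = 2r = 2√(15.25) ≈ 7.81.

7.81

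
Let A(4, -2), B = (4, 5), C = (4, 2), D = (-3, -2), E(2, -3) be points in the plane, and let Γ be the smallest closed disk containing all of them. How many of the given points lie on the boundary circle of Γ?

The farthest pair is B–D with squared distance 98. The circle on this segment as diameter has centre (0.5, 1.5) and r² = 98/4 = 24.5.
Check A: distance² to centre = 24.5 ≤ 24.5, so it lies inside.
All remaining points lie in this disk, and no smaller disk contains both endpoints, so this is the minimum enclosing circle.
The points at distance exactly r from the centre are A, B, D — 3 points.

3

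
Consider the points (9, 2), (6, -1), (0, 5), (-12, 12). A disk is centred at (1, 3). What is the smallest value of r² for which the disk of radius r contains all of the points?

250

The required radius is the distance from (1, 3) to the farthest point.
Squared distances: 65, 41, 5, 250.
Maximum is 250, attained at (-12, 12).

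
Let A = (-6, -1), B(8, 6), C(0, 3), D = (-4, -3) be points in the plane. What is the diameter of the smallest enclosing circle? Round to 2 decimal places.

15.65

A smallest enclosing disk is always determined by at most three of the input points on its boundary.
The farthest pair is A–B with squared distance 245. The circle on this segment as diameter has centre (1, 2.5) and r² = 245/4 = 61.25.
Check C: distance² to centre = 1.25 ≤ 61.25, so it lies inside.
All remaining points lie in this disk, and no smaller disk contains both endpoints, so this is the minimum enclosing circle.
Diameter = 2r = 2√(61.25) ≈ 15.65.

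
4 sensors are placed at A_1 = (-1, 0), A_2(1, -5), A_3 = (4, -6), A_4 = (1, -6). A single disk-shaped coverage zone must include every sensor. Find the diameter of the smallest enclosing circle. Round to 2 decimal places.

7.81

The minimum enclosing circle of a finite set is fixed by two of the points (as a diameter) or three (as a circumcircle).
The farthest pair is A_1–A_3 with squared distance 61. The circle on this segment as diameter has centre (1.5, -3) and r² = 61/4 = 15.25.
Check A_2: distance² to centre = 4.25 ≤ 15.25, so it lies inside.
All remaining points lie in this disk, and no smaller disk contains both endpoints, so this is the minimum enclosing circle.
Diameter = 2r = 2√(15.25) ≈ 7.81.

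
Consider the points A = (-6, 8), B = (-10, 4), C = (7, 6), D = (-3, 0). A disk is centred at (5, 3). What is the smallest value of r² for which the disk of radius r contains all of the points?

The required radius is the distance from (5, 3) to the farthest point.
Squared distances: 146, 226, 13, 73.
Maximum is 226, attained at B.

226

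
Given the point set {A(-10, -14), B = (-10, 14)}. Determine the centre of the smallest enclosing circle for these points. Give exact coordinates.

(-10, 0)

The smallest circle enclosing two points has them as diameter endpoints.
Centre = midpoint = (-10, 0); r² = |AB|²/4 = 784/4 = 196.
Centre = (-10, 0).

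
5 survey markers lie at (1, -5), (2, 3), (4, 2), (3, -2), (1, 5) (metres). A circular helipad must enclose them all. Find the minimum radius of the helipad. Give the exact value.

5

The minimum enclosing circle of a finite set is fixed by two of the points (as a diameter) or three (as a circumcircle).
The farthest pair is (1, -5)–(1, 5) with squared distance 100. The circle on this segment as diameter has centre (1, 0) and r² = 100/4 = 25.
Check (2, 3): distance² to centre = 10 ≤ 25, so it lies inside.
All remaining points lie in this disk, and no smaller disk contains both endpoints, so this is the minimum enclosing circle.
r = √25 = 5.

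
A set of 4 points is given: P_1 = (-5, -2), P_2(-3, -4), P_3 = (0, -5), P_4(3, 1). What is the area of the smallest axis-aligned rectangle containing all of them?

48

x ranges over [-5, 3], width 8.
y ranges over [-5, 1], height 6.
Area = 8 × 6 = 48.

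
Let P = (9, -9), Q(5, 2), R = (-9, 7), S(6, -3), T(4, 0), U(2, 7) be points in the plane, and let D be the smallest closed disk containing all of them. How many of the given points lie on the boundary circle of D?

2

By Welzl's lemma the MEC is supported by two points (diametrically opposite) or three points (on a circumcircle).
The farthest pair is P–R with squared distance 580. The circle on this segment as diameter has centre (0, -1) and r² = 580/4 = 145.
Check Q: distance² to centre = 34 ≤ 145, so it lies inside.
All remaining points lie in this disk, and no smaller disk contains both endpoints, so this is the minimum enclosing circle.
The points at distance exactly r from the centre are P, R — 2 points.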